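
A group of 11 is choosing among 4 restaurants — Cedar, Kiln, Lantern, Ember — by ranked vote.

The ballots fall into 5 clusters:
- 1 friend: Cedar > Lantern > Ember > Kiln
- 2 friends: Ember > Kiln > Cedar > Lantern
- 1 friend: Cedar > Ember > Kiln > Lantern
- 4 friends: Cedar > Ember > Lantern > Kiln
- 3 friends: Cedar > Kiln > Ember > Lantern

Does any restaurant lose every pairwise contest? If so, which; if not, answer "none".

Lantern

Pairwise majorities:
Cedar vs Kiln: Cedar, 9–2.
Cedar vs Lantern: Cedar, 11–0.
Cedar vs Ember: 1+1+4+3 = 9 for Cedar, 2 for Ember — Cedar by 9–2.
Kiln vs Lantern: Kiln wins 6–5.
Kiln vs Ember: 3 for Kiln, 8 for Ember — Ember by 8–3.
Lantern–Ember: Ember 10–1.
Only Lantern has no wins; Lantern is the Condorcet loser.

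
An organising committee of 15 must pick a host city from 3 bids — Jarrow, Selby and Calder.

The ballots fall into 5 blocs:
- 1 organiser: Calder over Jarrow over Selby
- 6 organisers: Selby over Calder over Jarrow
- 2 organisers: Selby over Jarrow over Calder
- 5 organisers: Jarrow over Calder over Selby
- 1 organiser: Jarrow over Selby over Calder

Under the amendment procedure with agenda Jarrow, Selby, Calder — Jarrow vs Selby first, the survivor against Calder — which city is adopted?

Round 1: Jarrow vs Selby — 7–8, Selby advances.
Round 2: Selby vs Calder — 9–6, Selby advances.
Selby survives the agenda.

Selby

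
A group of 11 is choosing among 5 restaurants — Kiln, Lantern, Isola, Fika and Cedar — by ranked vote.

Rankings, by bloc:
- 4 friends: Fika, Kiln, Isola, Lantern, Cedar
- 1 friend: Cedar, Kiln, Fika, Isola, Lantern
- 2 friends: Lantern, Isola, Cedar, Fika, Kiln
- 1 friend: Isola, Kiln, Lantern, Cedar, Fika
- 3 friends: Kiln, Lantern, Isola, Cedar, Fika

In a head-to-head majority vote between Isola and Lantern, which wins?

Ballots ranking Isola above Lantern: 4 + 1 + 1 = 6.
Ballots ranking Lantern above Isola: 11 − 6 = 5.
Isola wins the head-to-head 6–5.

Isola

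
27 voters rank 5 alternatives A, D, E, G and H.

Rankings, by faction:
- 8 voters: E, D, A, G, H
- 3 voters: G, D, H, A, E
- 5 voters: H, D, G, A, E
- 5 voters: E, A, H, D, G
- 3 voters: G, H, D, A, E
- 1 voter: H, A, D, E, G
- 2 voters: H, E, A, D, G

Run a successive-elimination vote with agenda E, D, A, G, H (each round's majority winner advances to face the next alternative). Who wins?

H

Round 1: E vs D — 15–12, E advances.
Round 2: E vs A — 15–12, E advances.
Round 3: E vs G — 16–11, E advances.
Round 4: E vs H — 13–14, H advances.
H survives the agenda.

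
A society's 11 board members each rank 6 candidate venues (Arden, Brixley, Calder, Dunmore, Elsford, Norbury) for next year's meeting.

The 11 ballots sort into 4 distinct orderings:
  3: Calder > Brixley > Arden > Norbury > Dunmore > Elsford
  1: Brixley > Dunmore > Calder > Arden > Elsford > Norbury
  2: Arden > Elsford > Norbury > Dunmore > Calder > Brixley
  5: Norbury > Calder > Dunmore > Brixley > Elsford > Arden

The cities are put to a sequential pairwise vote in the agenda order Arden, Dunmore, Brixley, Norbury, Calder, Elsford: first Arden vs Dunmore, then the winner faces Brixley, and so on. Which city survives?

Round 1: Arden vs Dunmore — 5–6, Dunmore advances.
Round 2: Dunmore vs Brixley — 7–4, Dunmore advances.
Round 3: Dunmore vs Norbury — 1–10, Norbury advances.
Round 4: Norbury vs Calder — 7–4, Norbury advances.
Round 5: Norbury vs Elsford — 8–3, Norbury advances.
Norbury survives the agenda.

Norbury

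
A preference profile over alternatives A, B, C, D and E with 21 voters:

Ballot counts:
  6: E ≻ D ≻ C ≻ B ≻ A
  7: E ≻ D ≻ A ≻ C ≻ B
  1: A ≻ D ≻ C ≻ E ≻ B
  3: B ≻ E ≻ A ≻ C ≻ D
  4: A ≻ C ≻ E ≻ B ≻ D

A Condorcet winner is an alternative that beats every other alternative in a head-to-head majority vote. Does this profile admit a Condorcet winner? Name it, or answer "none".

Check each pair by majority over 21 ballots:
A vs B: 7+1+4 = 12 for A, 9 for B — A by 12–9.
A–C: A 15–6.
A vs D: A preferred on 1+3+4 = 8 ballots; D wins 13–8.
A–E: E 16–5.
B–C: C 18–3.
B–D: D 14–7.
B–E: E 18–3.
C vs D: D wins 14–7.
C vs E: 1+4 = 5 for C, 16 for E — E by 16–5.
D vs E: 1 for D, 20 for E — E by 20–1.
E defeats every rival head-to-head and is the Condorcet winner.

E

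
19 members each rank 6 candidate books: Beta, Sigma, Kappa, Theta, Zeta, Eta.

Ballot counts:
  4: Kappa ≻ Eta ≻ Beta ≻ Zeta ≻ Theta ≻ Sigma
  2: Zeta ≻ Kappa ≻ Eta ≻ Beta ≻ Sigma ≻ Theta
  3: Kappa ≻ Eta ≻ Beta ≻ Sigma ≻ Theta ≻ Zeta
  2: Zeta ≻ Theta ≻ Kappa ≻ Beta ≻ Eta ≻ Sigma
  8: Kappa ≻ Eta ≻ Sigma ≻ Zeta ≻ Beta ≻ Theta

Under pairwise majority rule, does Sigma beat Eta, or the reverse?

Eta

No ballot ranks Sigma above Eta: 0.
Ballots ranking Eta above Sigma: 19 − 0 = 19.
Eta wins the head-to-head 19–0.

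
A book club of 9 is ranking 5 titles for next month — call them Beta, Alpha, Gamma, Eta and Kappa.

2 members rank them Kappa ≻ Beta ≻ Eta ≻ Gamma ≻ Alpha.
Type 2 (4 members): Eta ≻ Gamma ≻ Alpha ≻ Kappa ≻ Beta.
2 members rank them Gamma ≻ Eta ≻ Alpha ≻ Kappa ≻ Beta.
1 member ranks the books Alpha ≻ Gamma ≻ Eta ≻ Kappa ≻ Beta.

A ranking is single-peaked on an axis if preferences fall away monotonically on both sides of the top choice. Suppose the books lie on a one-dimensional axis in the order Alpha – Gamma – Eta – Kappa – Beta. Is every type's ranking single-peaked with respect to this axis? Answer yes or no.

Axis positions: Alpha=1, Gamma=2, Eta=3, Kappa=4, Beta=5.
Type 1 (peak Kappa at position 4): ranking walks positions 4-5-3-2-1, expanding outward from the peak — single-peaked.
Type 2 (peak Eta at position 3): ranking walks positions 3-2-1-4-5, expanding outward from the peak — single-peaked.
Type 3 (peak Gamma at position 2): ranking walks positions 2-3-1-4-5, expanding outward from the peak — single-peaked.
Type 4 (peak Alpha at position 1): ranking walks positions 1-2-3-4-5, expanding outward from the peak — single-peaked.
Every ranking is single-peaked on this axis.

yes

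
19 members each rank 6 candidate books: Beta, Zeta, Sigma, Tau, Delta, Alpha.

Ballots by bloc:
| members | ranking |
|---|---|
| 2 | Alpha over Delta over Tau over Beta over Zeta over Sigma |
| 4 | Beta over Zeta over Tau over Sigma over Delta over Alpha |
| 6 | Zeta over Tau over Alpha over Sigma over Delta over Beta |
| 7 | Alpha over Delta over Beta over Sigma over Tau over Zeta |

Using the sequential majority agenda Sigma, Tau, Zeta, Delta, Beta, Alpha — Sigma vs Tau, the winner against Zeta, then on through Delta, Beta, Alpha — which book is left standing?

Round 1: Sigma vs Tau — 7–12, Tau advances.
Round 2: Tau vs Zeta — 9–10, Zeta advances.
Round 3: Zeta vs Delta — 10–9, Zeta advances.
Round 4: Zeta vs Beta — 6–13, Beta advances.
Round 5: Beta vs Alpha — 4–15, Alpha advances.
The agenda winner is Alpha.

Alpha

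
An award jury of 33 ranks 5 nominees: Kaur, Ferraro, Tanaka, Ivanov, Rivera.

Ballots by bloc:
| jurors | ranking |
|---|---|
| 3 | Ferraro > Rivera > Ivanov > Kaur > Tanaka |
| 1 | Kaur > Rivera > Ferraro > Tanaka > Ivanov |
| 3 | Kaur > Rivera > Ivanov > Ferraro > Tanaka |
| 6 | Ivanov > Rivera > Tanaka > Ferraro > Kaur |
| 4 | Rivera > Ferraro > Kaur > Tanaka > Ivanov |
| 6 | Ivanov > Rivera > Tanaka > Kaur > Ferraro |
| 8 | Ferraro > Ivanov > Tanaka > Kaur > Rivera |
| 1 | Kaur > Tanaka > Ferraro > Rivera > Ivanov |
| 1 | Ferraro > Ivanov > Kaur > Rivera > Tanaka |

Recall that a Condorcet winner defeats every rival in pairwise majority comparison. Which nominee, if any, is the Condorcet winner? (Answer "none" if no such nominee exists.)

none

Check each pair by majority over 33 ballots:
Kaur vs Ferraro: Ferraro wins 22–11.
Kaur vs Tanaka: Tanaka, 20–13.
Kaur–Ivanov: Ivanov 24–9.
Kaur vs Rivera: Rivera wins 19–14.
Ferraro–Tanaka: Ferraro 20–13.
Ferraro–Ivanov: Ferraro 18–15.
Ferraro vs Rivera: Rivera wins 20–13.
Tanaka vs Ivanov: Ivanov wins 27–6.
Tanaka vs Rivera: Rivera wins 24–9.
Ivanov vs Rivera: Ivanov, 21–12.
Each nominee drops at least one matchup (Kaur loses to Ferraro; Ferraro loses to Rivera; Tanaka loses to Ferraro; Ivanov loses to Ferraro; Rivera loses to Ivanov); the cycle Ferraro beats Ivanov beats Rivera beats Ferraro rules out a Condorcet winner.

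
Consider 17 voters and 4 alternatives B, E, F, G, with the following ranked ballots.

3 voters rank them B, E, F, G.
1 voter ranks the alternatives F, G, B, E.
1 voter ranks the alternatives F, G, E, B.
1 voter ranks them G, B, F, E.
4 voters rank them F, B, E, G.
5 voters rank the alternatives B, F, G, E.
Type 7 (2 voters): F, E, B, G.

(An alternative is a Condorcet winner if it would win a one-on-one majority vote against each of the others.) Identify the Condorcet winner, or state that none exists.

Pairwise majorities:
B vs E: B, 14–3.
B–F: B 9–8.
B vs G: B, 14–3.
E–F: F 14–3.
E vs G: E wins 9–8.
F vs G: F, 16–1.
B beats each of E, F, G — B is the Condorcet winner.

B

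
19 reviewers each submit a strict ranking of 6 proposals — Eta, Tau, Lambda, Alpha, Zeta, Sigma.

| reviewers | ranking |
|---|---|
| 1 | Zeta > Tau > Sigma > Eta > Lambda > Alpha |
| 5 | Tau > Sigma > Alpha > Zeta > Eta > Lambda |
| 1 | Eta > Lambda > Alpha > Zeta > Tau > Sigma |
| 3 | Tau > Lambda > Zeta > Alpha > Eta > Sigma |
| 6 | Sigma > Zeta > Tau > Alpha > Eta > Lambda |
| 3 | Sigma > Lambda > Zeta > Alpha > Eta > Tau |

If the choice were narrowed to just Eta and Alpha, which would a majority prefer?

Alpha

Ballots ranking Eta above Alpha: 1 + 1 = 2.
Ballots ranking Alpha above Eta: 19 − 2 = 17.
Alpha wins the head-to-head 17–2.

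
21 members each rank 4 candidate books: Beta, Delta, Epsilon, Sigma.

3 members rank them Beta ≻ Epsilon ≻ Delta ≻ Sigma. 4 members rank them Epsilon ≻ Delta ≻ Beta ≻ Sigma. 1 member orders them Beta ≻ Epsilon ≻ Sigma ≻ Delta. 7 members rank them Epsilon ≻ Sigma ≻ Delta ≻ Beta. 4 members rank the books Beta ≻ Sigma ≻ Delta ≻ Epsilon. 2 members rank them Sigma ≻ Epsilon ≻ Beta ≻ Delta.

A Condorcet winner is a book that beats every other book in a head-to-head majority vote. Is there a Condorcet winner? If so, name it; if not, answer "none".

Epsilon

Head-to-head results (21 members):
Beta vs Delta: Beta is ranked higher on 3+1+4+2 = 10 ballots, Delta on 11. Delta wins 11–10.
Beta vs Epsilon: Beta preferred on 3+1+4 = 8 ballots; Epsilon wins 13–8.
Beta vs Sigma: Beta is ranked higher on 3+4+1+4 = 12 ballots, Sigma on 9. Beta wins 12–9.
Delta vs Epsilon: Delta preferred on 4 ballots; Epsilon wins 17–4.
Delta vs Sigma: Delta is ranked higher on 3+4 = 7 ballots, Sigma on 14. Sigma wins 14–7.
Epsilon vs Sigma: 3+4+1+7 = 15 for Epsilon, 6 for Sigma — Epsilon by 15–6.
Epsilon defeats every rival head-to-head and is the Condorcet winner.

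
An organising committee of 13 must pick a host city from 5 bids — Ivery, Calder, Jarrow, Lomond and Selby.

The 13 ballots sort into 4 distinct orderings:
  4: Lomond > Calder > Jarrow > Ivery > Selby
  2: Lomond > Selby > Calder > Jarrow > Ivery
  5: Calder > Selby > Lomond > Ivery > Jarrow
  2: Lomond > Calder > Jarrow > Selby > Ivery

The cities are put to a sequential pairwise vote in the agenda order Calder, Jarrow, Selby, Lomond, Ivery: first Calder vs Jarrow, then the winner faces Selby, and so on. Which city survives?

Lomond

Round 1: Calder vs Jarrow — 13–0, Calder advances.
Round 2: Calder vs Selby — 11–2, Calder advances.
Round 3: Calder vs Lomond — 5–8, Lomond advances.
Round 4: Lomond vs Ivery — 13–0, Lomond advances.
The agenda winner is Lomond.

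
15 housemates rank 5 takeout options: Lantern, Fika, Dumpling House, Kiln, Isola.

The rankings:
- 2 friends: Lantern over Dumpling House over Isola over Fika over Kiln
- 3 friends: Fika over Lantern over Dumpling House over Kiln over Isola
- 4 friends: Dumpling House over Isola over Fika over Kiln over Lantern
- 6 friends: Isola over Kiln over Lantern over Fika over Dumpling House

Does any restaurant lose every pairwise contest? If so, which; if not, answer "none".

none

Pairwise majorities:
Lantern vs Fika: Lantern wins 8–7.
Lantern vs Dumpling House: 2+3+6 = 11 for Lantern, 4 for Dumpling House — Lantern by 11–4.
Lantern vs Kiln: Kiln wins 10–5.
Lantern vs Isola: Isola, 10–5.
Fika vs Dumpling House: Fika, 9–6.
Fika vs Kiln: Fika is ranked higher on 2+3+4 = 9 ballots, Kiln on 6. Fika wins 9–6.
Fika vs Isola: 3 to 12, Isola.
Dumpling House vs Kiln: Dumpling House, 9–6.
Dumpling House vs Isola: 2+3+4 = 9 for Dumpling House, 6 for Isola — Dumpling House by 9–6.
Kiln vs Isola: 3 for Kiln, 12 for Isola — Isola by 12–3.
Every restaurant wins at least one matchup (Lantern beats Fika; Fika beats Dumpling House; Dumpling House beats Kiln; Kiln beats Lantern; Isola beats Lantern), so there is no Condorcet loser.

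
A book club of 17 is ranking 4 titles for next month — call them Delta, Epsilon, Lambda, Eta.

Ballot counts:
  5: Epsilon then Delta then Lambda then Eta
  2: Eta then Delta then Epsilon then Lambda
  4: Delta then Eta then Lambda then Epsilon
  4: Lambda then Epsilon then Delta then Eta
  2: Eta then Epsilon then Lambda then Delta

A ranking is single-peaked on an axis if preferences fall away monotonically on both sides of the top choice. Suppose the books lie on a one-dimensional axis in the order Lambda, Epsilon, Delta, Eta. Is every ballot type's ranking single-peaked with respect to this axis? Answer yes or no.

no

Axis positions: Lambda=1, Epsilon=2, Delta=3, Eta=4.
Ballot type 1 (peak Epsilon at position 2): ranking walks positions 2-3-1-4, expanding outward from the peak — single-peaked.
Ballot type 2 (peak Eta at position 4): ranking walks positions 4-3-2-1, expanding outward from the peak — single-peaked.
Ballot type 3: ranking walks positions 3-4-1-2; Lambda is ranked above Epsilon even though Epsilon lies between Lambda and the peak Delta on the axis — preferences dip and rise again. Not single-peaked.
Ballot type 4 (peak Lambda at position 1): ranking walks positions 1-2-3-4, expanding outward from the peak — single-peaked.
Ballot type 5: ranking walks positions 4-2-1-3; Epsilon is ranked above Delta even though Delta lies between Epsilon and the peak Eta on the axis — preferences dip and rise again. Not single-peaked.
Ballot type 3 violates single-peakedness, so the profile is not single-peaked on this axis.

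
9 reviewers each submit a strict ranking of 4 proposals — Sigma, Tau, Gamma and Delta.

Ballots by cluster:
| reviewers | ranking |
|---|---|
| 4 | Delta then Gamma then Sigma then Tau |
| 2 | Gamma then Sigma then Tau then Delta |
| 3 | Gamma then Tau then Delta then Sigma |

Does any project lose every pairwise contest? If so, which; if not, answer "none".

none

Head-to-head results (9 reviewers):
Sigma vs Tau: Sigma preferred on 4+2 = 6 ballots; Sigma wins 6–3.
Sigma–Gamma: Gamma 9–0.
Sigma–Delta: Delta 7–2.
Tau vs Gamma: 0 to 9, Gamma.
Tau vs Delta: 5 to 4, Tau.
Gamma vs Delta: Gamma preferred on 2+3 = 5 ballots; Gamma wins 5–4.
Each project has at least one pairwise win (Sigma beats Tau; Tau beats Delta; Gamma beats Sigma; Delta beats Sigma) — no Condorcet loser.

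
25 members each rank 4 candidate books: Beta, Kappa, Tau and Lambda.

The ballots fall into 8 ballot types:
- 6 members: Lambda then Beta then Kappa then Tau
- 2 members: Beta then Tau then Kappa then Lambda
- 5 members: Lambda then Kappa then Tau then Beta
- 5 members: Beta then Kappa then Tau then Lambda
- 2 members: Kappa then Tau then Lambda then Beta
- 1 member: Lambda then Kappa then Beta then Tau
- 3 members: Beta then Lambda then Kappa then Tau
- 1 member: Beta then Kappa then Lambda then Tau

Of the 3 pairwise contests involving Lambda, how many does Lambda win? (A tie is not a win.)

3

Lambda against each rival (25 members):
Lambda vs Beta: Lambda, 14–11.
Lambda vs Kappa: 15 to 10, Lambda.
Lambda vs Tau: Lambda wins 16–9.
Lambda beats Beta, Kappa, Tau — 3 pairwise wins.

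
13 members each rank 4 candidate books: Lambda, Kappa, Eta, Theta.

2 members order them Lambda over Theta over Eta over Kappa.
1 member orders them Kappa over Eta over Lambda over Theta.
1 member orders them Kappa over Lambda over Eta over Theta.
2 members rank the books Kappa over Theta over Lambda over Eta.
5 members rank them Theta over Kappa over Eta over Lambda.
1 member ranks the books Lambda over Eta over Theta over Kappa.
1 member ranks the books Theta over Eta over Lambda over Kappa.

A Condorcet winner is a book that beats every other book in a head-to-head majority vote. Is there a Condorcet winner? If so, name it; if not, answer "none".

Check each pair by majority over 13 ballots:
Lambda vs Kappa: 2+1+1 = 4 for Lambda, 9 for Kappa — Kappa by 9–4.
Lambda vs Eta: 6 to 7, Eta.
Lambda vs Theta: Lambda is ranked higher on 2+1+1+1 = 5 ballots, Theta on 8. Theta wins 8–5.
Kappa vs Eta: 9 to 4, Kappa.
Kappa vs Theta: Kappa is ranked higher on 1+1+2 = 4 ballots, Theta on 9. Theta wins 9–4.
Eta vs Theta: Eta is ranked higher on 1+1+1 = 3 ballots, Theta on 10. Theta wins 10–3.
Theta beats each of Lambda, Kappa, Eta — Theta is the Condorcet winner.

Theta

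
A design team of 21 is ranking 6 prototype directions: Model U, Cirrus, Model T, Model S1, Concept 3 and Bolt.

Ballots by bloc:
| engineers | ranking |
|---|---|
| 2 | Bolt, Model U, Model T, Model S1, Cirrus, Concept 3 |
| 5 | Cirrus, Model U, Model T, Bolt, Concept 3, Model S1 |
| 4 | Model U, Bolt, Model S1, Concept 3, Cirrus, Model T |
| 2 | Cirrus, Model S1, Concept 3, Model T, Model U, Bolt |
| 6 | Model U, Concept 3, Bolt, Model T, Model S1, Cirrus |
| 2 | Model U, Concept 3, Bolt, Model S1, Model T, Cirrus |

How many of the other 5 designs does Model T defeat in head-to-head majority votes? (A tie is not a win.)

Model T against each rival (21 engineers):
Model T–Model U: Model U 19–2.
Model T vs Cirrus: 2+6+2 = 10 for Model T, 11 for Cirrus — Cirrus by 11–10.
Model T–Model S1: Model T 13–8.
Model T vs Concept 3: Concept 3, 14–7.
Model T vs Bolt: Bolt wins 14–7.
Model T beats Model S1; loses to Model U, Cirrus, Concept 3, Bolt — 1 pairwise win.

1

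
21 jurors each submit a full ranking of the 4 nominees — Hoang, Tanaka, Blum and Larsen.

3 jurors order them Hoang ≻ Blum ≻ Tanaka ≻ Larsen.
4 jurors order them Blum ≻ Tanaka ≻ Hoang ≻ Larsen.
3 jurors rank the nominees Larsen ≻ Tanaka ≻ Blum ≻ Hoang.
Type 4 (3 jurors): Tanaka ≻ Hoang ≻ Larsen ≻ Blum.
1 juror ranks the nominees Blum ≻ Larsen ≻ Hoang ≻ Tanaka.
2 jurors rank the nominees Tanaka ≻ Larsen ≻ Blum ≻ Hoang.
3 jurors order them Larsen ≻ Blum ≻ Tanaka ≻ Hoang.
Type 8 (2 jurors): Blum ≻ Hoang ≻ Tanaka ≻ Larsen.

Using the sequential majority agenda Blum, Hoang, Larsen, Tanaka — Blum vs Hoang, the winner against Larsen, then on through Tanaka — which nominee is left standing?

Round 1: Blum vs Hoang — 15–6, Blum advances.
Round 2: Blum vs Larsen — 10–11, Larsen advances.
Round 3: Larsen vs Tanaka — 7–14, Tanaka advances.
The agenda winner is Tanaka.

Tanaka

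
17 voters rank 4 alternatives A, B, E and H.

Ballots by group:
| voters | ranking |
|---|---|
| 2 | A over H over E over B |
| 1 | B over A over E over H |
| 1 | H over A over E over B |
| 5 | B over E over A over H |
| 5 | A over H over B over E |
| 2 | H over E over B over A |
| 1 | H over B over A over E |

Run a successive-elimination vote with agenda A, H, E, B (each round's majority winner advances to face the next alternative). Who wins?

Round 1: A vs H — 13–4, A advances.
Round 2: A vs E — 10–7, A advances.
Round 3: A vs B — 8–9, B advances.
B survives the agenda.

B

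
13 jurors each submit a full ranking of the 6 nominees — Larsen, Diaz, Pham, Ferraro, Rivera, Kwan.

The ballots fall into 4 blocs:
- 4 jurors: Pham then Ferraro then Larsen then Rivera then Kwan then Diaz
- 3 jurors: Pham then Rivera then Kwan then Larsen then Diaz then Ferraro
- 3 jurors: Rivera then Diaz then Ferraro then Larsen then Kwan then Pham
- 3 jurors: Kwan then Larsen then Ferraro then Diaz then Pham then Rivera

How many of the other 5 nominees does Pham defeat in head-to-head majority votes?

5

Pham against each rival (13 jurors):
Pham vs Larsen: Pham is ranked higher on 4+3 = 7 ballots, Larsen on 6. Pham wins 7–6.
Pham vs Diaz: Pham preferred on 4+3 = 7 ballots; Pham wins 7–6.
Pham–Ferraro: Pham 7–6.
Pham vs Rivera: Pham, 10–3.
Pham vs Kwan: Pham wins 7–6.
Pham beats Larsen, Diaz, Ferraro, Rivera, Kwan — 5 pairwise wins.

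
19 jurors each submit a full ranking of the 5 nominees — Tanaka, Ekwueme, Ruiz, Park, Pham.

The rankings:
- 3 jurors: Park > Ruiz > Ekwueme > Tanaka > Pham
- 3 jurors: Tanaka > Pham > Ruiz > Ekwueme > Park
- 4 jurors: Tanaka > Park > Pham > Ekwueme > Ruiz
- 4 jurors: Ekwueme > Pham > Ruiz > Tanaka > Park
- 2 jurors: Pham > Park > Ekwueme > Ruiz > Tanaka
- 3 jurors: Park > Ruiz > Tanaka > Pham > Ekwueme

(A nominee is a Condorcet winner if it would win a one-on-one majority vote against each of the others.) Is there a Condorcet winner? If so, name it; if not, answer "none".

none

Head-to-head results (19 jurors):
Tanaka vs Ekwueme: Tanaka is ranked higher on 3+4+3 = 10 ballots, Ekwueme on 9. Tanaka wins 10–9.
Tanaka vs Ruiz: Tanaka is ranked higher on 3+4 = 7 ballots, Ruiz on 12. Ruiz wins 12–7.
Tanaka vs Park: Tanaka preferred on 3+4+4 = 11 ballots; Tanaka wins 11–8.
Tanaka vs Pham: 3+3+4+3 = 13 for Tanaka, 6 for Pham — Tanaka by 13–6.
Ekwueme vs Ruiz: Ekwueme is ranked higher on 4+4+2 = 10 ballots, Ruiz on 9. Ekwueme wins 10–9.
Ekwueme vs Park: 7 to 12, Park.
Ekwueme vs Pham: Ekwueme is ranked higher on 3+4 = 7 ballots, Pham on 12. Pham wins 12–7.
Ruiz vs Park: Ruiz is ranked higher on 3+4 = 7 ballots, Park on 12. Park wins 12–7.
Ruiz vs Pham: Ruiz preferred on 3+3 = 6 ballots; Pham wins 13–6.
Park vs Pham: 3+4+3 = 10 for Park, 9 for Pham — Park by 10–9.
Each nominee drops at least one matchup (Tanaka loses to Ruiz; Ekwueme loses to Tanaka; Ruiz loses to Ekwueme; Park loses to Tanaka; Pham loses to Tanaka); the cycle Tanaka beats Ekwueme beats Ruiz beats Tanaka rules out a Condorcet winner.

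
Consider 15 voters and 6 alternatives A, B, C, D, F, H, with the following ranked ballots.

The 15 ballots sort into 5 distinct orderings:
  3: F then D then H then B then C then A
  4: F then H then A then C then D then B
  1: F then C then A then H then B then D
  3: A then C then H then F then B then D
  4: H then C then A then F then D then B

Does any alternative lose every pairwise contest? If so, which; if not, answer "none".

Pairwise majorities:
A vs B: A wins 12–3.
A vs C: 7 to 8, C.
A vs D: A wins 12–3.
A vs F: F wins 8–7.
A–H: H 11–4.
B vs C: B preferred on 3 ballots; C wins 12–3.
B vs D: D, 11–4.
B vs F: 0 for B, 15 for F — F by 15–0.
B vs H: H, 15–0.
C vs D: C, 12–3.
C vs F: C preferred on 3+4 = 7 ballots; F wins 8–7.
C–H: H 11–4.
D–F: F 15–0.
D vs H: 3 for D, 12 for H — H by 12–3.
F–H: F 8–7.
B is beaten in every head-to-head and is the Condorcet loser.

B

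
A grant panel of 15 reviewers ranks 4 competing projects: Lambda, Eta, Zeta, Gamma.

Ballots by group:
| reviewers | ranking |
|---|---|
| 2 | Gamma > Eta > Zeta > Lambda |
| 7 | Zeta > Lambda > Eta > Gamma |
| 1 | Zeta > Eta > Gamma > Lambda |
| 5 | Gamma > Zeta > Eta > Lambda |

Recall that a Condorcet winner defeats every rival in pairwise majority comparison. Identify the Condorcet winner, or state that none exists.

Pairwise majorities:
Lambda vs Eta: Lambda is ranked higher on 7 ballots, Eta on 8. Eta wins 8–7.
Lambda vs Zeta: 0 to 15, Zeta.
Lambda vs Gamma: Lambda is ranked higher on 7 ballots, Gamma on 8. Gamma wins 8–7.
Eta vs Zeta: Eta preferred on 2 ballots; Zeta wins 13–2.
Eta vs Gamma: Eta is ranked higher on 7+1 = 8 ballots, Gamma on 7. Eta wins 8–7.
Zeta vs Gamma: Zeta is ranked higher on 7+1 = 8 ballots, Gamma on 7. Zeta wins 8–7.
Only Zeta has no losses; Zeta is the Condorcet winner.

Zeta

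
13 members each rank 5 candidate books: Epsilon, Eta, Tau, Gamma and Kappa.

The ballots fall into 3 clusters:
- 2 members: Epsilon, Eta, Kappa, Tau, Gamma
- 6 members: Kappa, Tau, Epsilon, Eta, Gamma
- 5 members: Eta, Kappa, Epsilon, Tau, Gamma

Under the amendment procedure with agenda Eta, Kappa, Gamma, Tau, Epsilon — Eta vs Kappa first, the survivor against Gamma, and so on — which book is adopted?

Round 1: Eta vs Kappa — 7–6, Eta advances.
Round 2: Eta vs Gamma — 13–0, Eta advances.
Round 3: Eta vs Tau — 7–6, Eta advances.
Round 4: Eta vs Epsilon — 5–8, Epsilon advances.
The agenda winner is Epsilon.

Epsilon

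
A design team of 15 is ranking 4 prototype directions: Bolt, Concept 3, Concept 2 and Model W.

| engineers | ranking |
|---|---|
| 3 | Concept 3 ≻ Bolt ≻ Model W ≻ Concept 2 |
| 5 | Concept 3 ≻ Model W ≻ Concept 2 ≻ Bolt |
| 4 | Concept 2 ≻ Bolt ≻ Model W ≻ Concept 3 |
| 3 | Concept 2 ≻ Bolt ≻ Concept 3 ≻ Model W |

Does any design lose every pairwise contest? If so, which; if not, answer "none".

none

Head-to-head results (15 engineers):
Bolt vs Concept 3: 4+3 = 7 for Bolt, 8 for Concept 3 — Concept 3 by 8–7.
Bolt–Concept 2: Concept 2 12–3.
Bolt–Model W: Bolt 10–5.
Concept 3 vs Concept 2: Concept 3 wins 8–7.
Concept 3 vs Model W: Concept 3 wins 11–4.
Concept 2 vs Model W: Concept 2 is ranked higher on 4+3 = 7 ballots, Model W on 8. Model W wins 8–7.
No design is winless: Bolt beats Model W; Concept 3 beats Bolt; Concept 2 beats Bolt; Model W beats Concept 2. There is no Condorcet loser.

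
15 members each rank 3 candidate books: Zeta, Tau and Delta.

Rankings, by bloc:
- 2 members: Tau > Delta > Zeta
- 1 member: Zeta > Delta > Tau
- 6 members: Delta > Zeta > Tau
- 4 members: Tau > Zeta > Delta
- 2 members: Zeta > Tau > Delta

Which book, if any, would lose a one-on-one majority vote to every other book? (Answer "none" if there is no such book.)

Head-to-head results (15 members):
Zeta vs Tau: Zeta preferred on 1+6+2 = 9 ballots; Zeta wins 9–6.
Zeta vs Delta: Delta wins 8–7.
Tau–Delta: Tau 8–7.
Each book has at least one pairwise win (Zeta beats Tau; Tau beats Delta; Delta beats Zeta) — no Condorcet loser.

none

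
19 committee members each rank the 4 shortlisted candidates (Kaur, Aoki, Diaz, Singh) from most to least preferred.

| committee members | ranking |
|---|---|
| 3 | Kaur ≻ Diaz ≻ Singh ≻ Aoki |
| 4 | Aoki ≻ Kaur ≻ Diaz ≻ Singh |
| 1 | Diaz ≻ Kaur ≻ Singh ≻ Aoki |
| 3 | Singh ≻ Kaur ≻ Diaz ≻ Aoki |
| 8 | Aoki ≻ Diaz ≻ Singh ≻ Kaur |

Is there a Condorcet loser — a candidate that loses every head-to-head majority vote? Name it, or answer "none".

Pairwise majorities:
Kaur vs Aoki: Aoki wins 12–7.
Kaur vs Diaz: Kaur, 10–9.
Kaur vs Singh: Singh, 11–8.
Aoki vs Diaz: Aoki, 12–7.
Aoki vs Singh: Aoki, 12–7.
Diaz vs Singh: Diaz preferred on 3+4+1+8 = 16 ballots; Diaz wins 16–3.
Each candidate has at least one pairwise win (Kaur beats Diaz; Aoki beats Kaur; Diaz beats Singh; Singh beats Kaur) — no Condorcet loser.

none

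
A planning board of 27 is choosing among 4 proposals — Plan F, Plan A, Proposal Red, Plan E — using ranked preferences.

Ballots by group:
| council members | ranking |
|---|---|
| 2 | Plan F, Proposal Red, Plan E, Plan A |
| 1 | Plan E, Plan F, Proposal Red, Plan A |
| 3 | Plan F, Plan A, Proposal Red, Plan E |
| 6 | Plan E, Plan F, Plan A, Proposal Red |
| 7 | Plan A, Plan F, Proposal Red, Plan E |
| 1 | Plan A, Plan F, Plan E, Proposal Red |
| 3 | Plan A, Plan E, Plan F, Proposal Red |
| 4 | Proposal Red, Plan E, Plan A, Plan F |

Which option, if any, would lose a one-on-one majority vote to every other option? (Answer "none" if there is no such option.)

none

Pairwise majorities:
Plan F–Plan A: Plan A 15–12.
Plan F vs Proposal Red: 23 to 4, Plan F.
Plan F vs Plan E: Plan E wins 14–13.
Plan A vs Proposal Red: Plan A wins 20–7.
Plan A vs Plan E: 14 to 13, Plan A.
Proposal Red vs Plan E: Proposal Red wins 16–11.
No option is winless: Plan F beats Proposal Red; Plan A beats Plan F; Proposal Red beats Plan E; Plan E beats Plan F. There is no Condorcet loser.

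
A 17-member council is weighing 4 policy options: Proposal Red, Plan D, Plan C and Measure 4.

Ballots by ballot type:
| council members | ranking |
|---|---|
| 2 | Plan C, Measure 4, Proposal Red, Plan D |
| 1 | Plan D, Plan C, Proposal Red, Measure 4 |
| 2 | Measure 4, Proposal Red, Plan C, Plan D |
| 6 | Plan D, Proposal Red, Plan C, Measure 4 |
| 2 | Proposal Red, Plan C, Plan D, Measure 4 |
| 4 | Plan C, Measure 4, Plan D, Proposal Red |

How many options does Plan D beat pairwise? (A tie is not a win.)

2

Plan D against each rival (17 council members):
Plan D vs Proposal Red: Plan D is ranked higher on 1+6+4 = 11 ballots, Proposal Red on 6. Plan D wins 11–6.
Plan D vs Plan C: Plan C wins 10–7.
Plan D vs Measure 4: Plan D wins 9–8.
Plan D beats Proposal Red, Measure 4; loses to Plan C — 2 pairwise wins.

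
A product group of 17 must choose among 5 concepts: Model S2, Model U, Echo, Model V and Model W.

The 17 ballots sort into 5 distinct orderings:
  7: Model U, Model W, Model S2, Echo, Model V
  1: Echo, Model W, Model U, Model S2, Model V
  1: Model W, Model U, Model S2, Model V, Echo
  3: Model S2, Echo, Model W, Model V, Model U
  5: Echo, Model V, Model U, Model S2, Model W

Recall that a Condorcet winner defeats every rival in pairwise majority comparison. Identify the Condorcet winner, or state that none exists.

none

Head-to-head results (17 engineers):
Model S2 vs Model U: Model S2 preferred on 3 ballots; Model U wins 14–3.
Model S2 vs Echo: Model S2, 11–6.
Model S2 vs Model V: Model S2 wins 12–5.
Model S2 vs Model W: Model W wins 9–8.
Model U vs Echo: Model U preferred on 7+1 = 8 ballots; Echo wins 9–8.
Model U–Model V: Model U 9–8.
Model U vs Model W: Model U preferred on 7+5 = 12 ballots; Model U wins 12–5.
Echo–Model V: Echo 16–1.
Echo vs Model W: Echo, 9–8.
Model V vs Model W: Model V preferred on 5 ballots; Model W wins 12–5.
Each design drops at least one matchup (Model S2 loses to Model U; Model U loses to Echo; Echo loses to Model S2; Model V loses to Model S2; Model W loses to Model U); the cycle Model S2 beats Echo beats Model U beats Model S2 rules out a Condorcet winner.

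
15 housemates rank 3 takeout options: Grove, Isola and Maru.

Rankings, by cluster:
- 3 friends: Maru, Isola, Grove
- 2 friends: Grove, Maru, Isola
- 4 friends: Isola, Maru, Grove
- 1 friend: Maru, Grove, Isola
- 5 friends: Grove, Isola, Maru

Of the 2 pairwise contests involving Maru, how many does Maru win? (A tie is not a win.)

1

Maru against each rival (15 friends):
Maru vs Grove: 3+4+1 = 8 for Maru, 7 for Grove — Maru by 8–7.
Maru vs Isola: Isola, 9–6.
Maru beats Grove; loses to Isola — 1 pairwise win.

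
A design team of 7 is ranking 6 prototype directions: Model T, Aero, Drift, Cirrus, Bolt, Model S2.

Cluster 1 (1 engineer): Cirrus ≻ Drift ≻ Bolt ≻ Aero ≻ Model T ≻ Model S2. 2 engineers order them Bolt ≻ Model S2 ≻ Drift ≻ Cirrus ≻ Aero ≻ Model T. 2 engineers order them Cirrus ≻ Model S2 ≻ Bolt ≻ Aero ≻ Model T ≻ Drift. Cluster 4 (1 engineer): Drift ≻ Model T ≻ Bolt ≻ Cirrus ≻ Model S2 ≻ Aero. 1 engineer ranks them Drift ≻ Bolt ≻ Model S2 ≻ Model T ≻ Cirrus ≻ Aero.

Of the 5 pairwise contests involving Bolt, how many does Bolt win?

5

Bolt against each rival (7 engineers):
Bolt vs Model T: Bolt, 6–1.
Bolt vs Aero: Bolt is ranked higher on 1+2+2+1+1 = 7 ballots, Aero on 0. Bolt wins 7–0.
Bolt vs Drift: 4 to 3, Bolt.
Bolt vs Cirrus: Bolt wins 4–3.
Bolt vs Model S2: 5 to 2, Bolt.
Bolt beats Model T, Aero, Drift, Cirrus, Model S2 — 5 pairwise wins.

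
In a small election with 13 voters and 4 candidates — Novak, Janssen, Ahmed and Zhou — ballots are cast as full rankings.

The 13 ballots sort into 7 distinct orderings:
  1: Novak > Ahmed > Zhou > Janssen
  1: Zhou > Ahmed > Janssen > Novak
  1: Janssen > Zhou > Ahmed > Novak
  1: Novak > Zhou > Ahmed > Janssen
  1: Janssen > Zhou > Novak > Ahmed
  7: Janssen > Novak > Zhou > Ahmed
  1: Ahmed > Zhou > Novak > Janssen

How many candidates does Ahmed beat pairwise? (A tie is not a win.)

Ahmed against each rival (13 voters):
Ahmed vs Novak: Novak wins 10–3.
Ahmed vs Janssen: Janssen, 9–4.
Ahmed vs Zhou: 2 to 11, Zhou.
Ahmed beats no one; loses to Novak, Janssen, Zhou — 0 pairwise wins.

0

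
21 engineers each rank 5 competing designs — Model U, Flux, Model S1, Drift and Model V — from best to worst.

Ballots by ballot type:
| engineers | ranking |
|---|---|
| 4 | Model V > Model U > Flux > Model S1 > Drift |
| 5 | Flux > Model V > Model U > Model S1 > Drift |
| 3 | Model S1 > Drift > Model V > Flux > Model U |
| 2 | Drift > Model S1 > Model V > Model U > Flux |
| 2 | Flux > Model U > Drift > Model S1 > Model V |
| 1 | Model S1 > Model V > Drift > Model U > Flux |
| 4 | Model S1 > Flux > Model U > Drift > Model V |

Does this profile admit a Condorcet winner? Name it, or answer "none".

Check each pair by majority over 21 ballots:
Model U vs Flux: 4+2+1 = 7 for Model U, 14 for Flux — Flux by 14–7.
Model U vs Model S1: Model U is ranked higher on 4+5+2 = 11 ballots, Model S1 on 10. Model U wins 11–10.
Model U vs Drift: 4+5+2+4 = 15 for Model U, 6 for Drift — Model U by 15–6.
Model U vs Model V: 6 to 15, Model V.
Flux vs Model S1: 4+5+2 = 11 for Flux, 10 for Model S1 — Flux by 11–10.
Flux vs Drift: 15 to 6, Flux.
Flux vs Model V: Flux is ranked higher on 5+2+4 = 11 ballots, Model V on 10. Flux wins 11–10.
Model S1 vs Drift: Model S1 is ranked higher on 4+5+3+1+4 = 17 ballots, Drift on 4. Model S1 wins 17–4.
Model S1 vs Model V: 3+2+2+1+4 = 12 for Model S1, 9 for Model V — Model S1 by 12–9.
Drift vs Model V: Drift is ranked higher on 3+2+2+4 = 11 ballots, Model V on 10. Drift wins 11–10.
Only Flux has no losses; Flux is the Condorcet winner.

Flux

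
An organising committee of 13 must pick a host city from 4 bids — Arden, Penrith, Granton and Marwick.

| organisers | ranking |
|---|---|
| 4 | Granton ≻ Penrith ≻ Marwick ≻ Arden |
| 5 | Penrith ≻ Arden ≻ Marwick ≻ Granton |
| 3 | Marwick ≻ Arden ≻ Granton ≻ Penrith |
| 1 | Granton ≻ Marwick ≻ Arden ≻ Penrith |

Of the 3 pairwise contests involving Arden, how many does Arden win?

Arden against each rival (13 organisers):
Arden vs Penrith: Penrith wins 9–4.
Arden vs Granton: 8 to 5, Arden.
Arden vs Marwick: Marwick, 8–5.
Arden beats Granton; loses to Penrith, Marwick — 1 pairwise win.

1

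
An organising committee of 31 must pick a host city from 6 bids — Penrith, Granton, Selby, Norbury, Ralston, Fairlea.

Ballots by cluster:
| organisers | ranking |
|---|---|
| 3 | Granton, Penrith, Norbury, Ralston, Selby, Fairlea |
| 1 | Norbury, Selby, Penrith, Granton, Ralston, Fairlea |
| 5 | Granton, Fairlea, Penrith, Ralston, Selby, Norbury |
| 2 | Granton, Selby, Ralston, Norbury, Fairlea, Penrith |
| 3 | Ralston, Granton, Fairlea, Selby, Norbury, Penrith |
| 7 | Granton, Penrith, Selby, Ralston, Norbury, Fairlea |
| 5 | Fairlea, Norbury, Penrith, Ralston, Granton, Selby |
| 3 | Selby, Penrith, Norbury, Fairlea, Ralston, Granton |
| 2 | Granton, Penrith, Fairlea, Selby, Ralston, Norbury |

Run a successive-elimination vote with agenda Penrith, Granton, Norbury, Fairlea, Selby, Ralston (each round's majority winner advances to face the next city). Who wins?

Round 1: Penrith vs Granton — 9–22, Granton advances.
Round 2: Granton vs Norbury — 22–9, Granton advances.
Round 3: Granton vs Fairlea — 23–8, Granton advances.
Round 4: Granton vs Selby — 27–4, Granton advances.
Round 5: Granton vs Ralston — 20–11, Granton advances.
Granton survives the agenda.

Granton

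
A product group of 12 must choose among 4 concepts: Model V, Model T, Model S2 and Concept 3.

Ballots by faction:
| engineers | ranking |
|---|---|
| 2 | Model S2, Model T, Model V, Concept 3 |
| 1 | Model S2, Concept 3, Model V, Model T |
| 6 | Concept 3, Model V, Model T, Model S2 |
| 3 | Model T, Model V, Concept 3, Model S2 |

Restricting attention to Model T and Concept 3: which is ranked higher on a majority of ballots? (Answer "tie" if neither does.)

Concept 3

Ballots ranking Model T above Concept 3: 2 + 3 = 5.
Ballots ranking Concept 3 above Model T: 12 − 5 = 7.
Concept 3 wins the head-to-head 7–5.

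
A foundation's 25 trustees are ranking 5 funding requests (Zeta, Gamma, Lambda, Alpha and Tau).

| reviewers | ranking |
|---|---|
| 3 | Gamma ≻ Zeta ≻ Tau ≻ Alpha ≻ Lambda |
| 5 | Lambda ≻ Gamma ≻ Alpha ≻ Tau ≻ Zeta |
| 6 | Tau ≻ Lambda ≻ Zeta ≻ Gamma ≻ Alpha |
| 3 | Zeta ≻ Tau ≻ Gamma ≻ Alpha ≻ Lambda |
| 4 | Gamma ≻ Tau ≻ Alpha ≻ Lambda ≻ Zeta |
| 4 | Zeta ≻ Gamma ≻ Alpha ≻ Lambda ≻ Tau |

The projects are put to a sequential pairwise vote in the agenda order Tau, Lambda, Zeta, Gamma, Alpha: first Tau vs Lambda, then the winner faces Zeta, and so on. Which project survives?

Gamma

Round 1: Tau vs Lambda — 16–9, Tau advances.
Round 2: Tau vs Zeta — 15–10, Tau advances.
Round 3: Tau vs Gamma — 9–16, Gamma advances.
Round 4: Gamma vs Alpha — 25–0, Gamma advances.
Gamma survives the agenda.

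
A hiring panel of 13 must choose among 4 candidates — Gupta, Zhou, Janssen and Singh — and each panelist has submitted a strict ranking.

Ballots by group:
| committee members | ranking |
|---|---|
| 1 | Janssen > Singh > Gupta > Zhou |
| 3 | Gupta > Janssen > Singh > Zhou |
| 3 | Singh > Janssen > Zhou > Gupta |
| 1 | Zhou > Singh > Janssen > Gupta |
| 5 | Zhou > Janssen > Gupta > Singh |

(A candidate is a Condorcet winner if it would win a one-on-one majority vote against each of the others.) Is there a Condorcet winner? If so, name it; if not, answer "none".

Janssen

Pairwise majorities:
Gupta vs Zhou: Zhou wins 9–4.
Gupta–Janssen: Janssen 10–3.
Gupta vs Singh: Gupta, 8–5.
Zhou vs Janssen: Janssen wins 7–6.
Zhou vs Singh: Singh wins 7–6.
Janssen vs Singh: Janssen wins 9–4.
Janssen beats each of Gupta, Zhou, Singh — Janssen is the Condorcet winner.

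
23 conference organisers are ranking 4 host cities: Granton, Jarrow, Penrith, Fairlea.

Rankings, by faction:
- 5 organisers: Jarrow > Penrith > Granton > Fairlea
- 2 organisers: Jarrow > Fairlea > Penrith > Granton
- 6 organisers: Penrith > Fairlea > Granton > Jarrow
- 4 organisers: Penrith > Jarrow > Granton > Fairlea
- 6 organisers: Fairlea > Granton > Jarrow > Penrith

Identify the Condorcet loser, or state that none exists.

Pairwise majorities:
Granton vs Jarrow: Granton is ranked higher on 6+6 = 12 ballots, Jarrow on 11. Granton wins 12–11.
Granton vs Penrith: Granton preferred on 6 ballots; Penrith wins 17–6.
Granton vs Fairlea: 5+4 = 9 for Granton, 14 for Fairlea — Fairlea by 14–9.
Jarrow vs Penrith: 5+2+6 = 13 for Jarrow, 10 for Penrith — Jarrow by 13–10.
Jarrow–Fairlea: Fairlea 12–11.
Penrith vs Fairlea: Penrith preferred on 5+6+4 = 15 ballots; Penrith wins 15–8.
Every city wins at least one matchup (Granton beats Jarrow; Jarrow beats Penrith; Penrith beats Granton; Fairlea beats Granton), so there is no Condorcet loser.

none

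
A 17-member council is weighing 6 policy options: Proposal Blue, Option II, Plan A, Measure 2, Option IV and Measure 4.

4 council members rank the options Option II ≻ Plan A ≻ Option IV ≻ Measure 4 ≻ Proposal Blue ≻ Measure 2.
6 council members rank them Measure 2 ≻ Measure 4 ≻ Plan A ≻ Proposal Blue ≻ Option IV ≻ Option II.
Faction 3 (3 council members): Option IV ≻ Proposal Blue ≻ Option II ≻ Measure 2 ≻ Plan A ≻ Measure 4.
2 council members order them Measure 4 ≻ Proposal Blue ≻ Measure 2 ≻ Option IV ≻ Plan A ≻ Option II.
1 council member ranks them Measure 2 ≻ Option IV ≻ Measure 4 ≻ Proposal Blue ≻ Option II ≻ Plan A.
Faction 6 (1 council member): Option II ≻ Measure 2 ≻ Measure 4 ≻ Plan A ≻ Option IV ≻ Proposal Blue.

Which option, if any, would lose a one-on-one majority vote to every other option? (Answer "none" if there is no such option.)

Pairwise majorities:
Proposal Blue vs Option II: 12 to 5, Proposal Blue.
Proposal Blue–Plan A: Plan A 11–6.
Proposal Blue vs Measure 2: Proposal Blue is ranked higher on 4+3+2 = 9 ballots, Measure 2 on 8. Proposal Blue wins 9–8.
Proposal Blue vs Option IV: 6+2 = 8 for Proposal Blue, 9 for Option IV — Option IV by 9–8.
Proposal Blue vs Measure 4: 3 to 14, Measure 4.
Option II vs Plan A: 9 to 8, Option II.
Option II vs Measure 2: 8 to 9, Measure 2.
Option II vs Option IV: Option IV wins 12–5.
Option II vs Measure 4: Option II preferred on 4+3+1 = 8 ballots; Measure 4 wins 9–8.
Plan A vs Measure 2: 4 for Plan A, 13 for Measure 2 — Measure 2 by 13–4.
Plan A–Option IV: Plan A 11–6.
Plan A vs Measure 4: 7 to 10, Measure 4.
Measure 2 vs Option IV: Measure 2 preferred on 6+2+1+1 = 10 ballots; Measure 2 wins 10–7.
Measure 2 vs Measure 4: Measure 2, 11–6.
Option IV vs Measure 4: 8 to 9, Measure 4.
Every option wins at least one matchup (Proposal Blue beats Option II; Option II beats Plan A; Plan A beats Proposal Blue; Measure 2 beats Option II; Option IV beats Proposal Blue; Measure 4 beats Proposal Blue), so there is no Condorcet loser.

none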